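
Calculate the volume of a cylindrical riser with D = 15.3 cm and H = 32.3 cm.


Formula: V = pi * (D/2)^2 * H  (cylinder volume)
Radius = D/2 = 15.3/2 = 7.65 cm
V = pi * 7.65^2 * 32.3 = 5938.4796 cm^3

5938.4796 cm^3


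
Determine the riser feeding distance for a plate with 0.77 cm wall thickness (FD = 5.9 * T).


Formula: FD = 5.9 * T  (riser feeding-distance rule)
FD = 5.9 * 0.77 cm = 4.5430 cm

Final answer: 4.5430 cm


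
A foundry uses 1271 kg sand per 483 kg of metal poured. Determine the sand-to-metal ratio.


Formula: Sand-to-Metal Ratio = W_sand / W_metal
Ratio = 1271 kg / 483 kg = 2.6315

2.6315


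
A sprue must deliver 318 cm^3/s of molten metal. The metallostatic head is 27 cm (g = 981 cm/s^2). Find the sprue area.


Formula: v = sqrt(2*g*h), A = Q/v
Velocity: v = sqrt(2 * 981 * 27) = sqrt(52974) = 230.1608 cm/s
Sprue area: A = Q / v = 318 / 230.1608 = 1.3816 cm^2


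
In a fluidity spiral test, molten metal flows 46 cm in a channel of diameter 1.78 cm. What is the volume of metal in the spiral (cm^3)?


Formula: V = pi * (d/2)^2 * L  (cylinder volume)
Radius = 1.78/2 = 0.89 cm
V = pi * 0.89^2 * 46 = 114.4690 cm^3

Final answer: 114.4690 cm^3


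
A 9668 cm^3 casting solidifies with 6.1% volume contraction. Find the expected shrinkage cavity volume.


Formula: V_shrink = V_casting * shrinkage_pct / 100
V_shrink = 9668 cm^3 * 6.1 / 100 = 589.7480 cm^3


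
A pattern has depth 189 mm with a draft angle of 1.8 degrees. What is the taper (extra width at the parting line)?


Formula: taper = depth * tan(draft_angle)
tan(1.8 deg) = 0.0314263
taper = 189 mm * 0.0314263 = 5.9396 mm

5.9396 mm


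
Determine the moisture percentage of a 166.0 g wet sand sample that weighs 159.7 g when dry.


Formula: MC = (W_wet - W_dry) / W_wet * 100
Water mass = 166.0 - 159.7 = 6.3 g
MC = 6.3 / 166.0 * 100 = 3.7952%

3.7952%


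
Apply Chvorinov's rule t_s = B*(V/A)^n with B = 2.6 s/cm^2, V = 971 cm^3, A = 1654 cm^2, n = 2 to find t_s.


Formula: t_s = B * (V/A)^n  (Chvorinov's rule, n=2)
Modulus M = V/A = 971/1654 = 0.587062 cm
M^2 = 0.587062^2 = 0.344642 cm^2
t_s = 2.6 * 0.344642 = 0.8961 s

0.8961 s


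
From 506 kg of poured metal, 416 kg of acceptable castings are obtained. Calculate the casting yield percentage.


Formula: Casting Yield = (W_good / W_total) * 100
Yield = (416 kg / 506 kg) * 100 = 82.2134%

Final answer: 82.2134%


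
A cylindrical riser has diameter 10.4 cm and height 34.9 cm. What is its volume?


Formula: V = pi * (D/2)^2 * H  (cylinder volume)
Radius = D/2 = 10.4/2 = 5.2 cm
V = pi * 5.2^2 * 34.9 = 2964.7084 cm^3

2964.7084 cm^3


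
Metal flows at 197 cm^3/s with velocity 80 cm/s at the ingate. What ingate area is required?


Formula: A_ingate = Q / v  (continuity equation)
A = 197 cm^3/s / 80 cm/s = 2.4625 cm^2

2.4625 cm^2


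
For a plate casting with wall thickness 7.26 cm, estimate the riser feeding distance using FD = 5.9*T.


Formula: FD = 5.9 * T  (riser feeding-distance rule)
FD = 5.9 * 7.26 cm = 42.8340 cm


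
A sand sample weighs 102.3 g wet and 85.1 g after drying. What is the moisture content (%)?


Formula: MC = (W_wet - W_dry) / W_wet * 100
Water mass = 102.3 - 85.1 = 17.2 g
MC = 17.2 / 102.3 * 100 = 16.8133%

16.8133%


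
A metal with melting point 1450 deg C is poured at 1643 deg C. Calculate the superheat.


Formula: Superheat = T_pour - T_melt
Superheat = 1643 - 1450 = 193 deg C

Final answer: 193 deg C


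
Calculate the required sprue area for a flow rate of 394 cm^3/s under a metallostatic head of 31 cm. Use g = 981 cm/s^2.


Formula: v = sqrt(2*g*h), A = Q/v
Velocity: v = sqrt(2 * 981 * 31) = sqrt(60822) = 246.6212 cm/s
Sprue area: A = Q / v = 394 / 246.6212 = 1.5976 cm^2

1.5976 cm^2


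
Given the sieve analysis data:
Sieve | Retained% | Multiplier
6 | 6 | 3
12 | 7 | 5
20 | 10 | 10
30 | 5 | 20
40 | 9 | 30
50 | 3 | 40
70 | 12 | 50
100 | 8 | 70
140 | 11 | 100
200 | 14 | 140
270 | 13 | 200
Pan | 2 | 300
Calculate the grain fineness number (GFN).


Formula: GFN = sum(pct * multiplier) / sum(pct)
sum(pct * multiplier) = 8063
sum(pct) = 100
GFN = 8063 / 100 = 80.63

Final answer: 80.63


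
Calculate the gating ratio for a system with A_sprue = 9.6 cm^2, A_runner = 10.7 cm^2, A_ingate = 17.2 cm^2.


Sprue:Runner:Ingate = 1 : 10.7/9.6 : 17.2/9.6 = 1:1.11:1.79


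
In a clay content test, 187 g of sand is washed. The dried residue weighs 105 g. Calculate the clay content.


Formula: Clay% = (W_total - W_washed) / W_total * 100
Clay mass = 187 - 105 = 82 g
Clay% = 82 / 187 * 100 = 43.8503%

Final answer: 43.8503%


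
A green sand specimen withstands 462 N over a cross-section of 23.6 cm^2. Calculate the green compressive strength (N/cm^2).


Formula: Compressive Strength = Force / Area
Strength = 462 N / 23.6 cm^2 = 19.5763 N/cm^2

Answer: 19.5763 N/cm^2


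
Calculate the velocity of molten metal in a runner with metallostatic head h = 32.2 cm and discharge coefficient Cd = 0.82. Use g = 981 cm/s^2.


Formula: v = Cd * sqrt(2 * g * h)  (Torricelli with discharge coefficient)
2*g*h = 2 * 981 * 32.2 = 63176.4 cm^2/s^2
sqrt(63176.4) = 251.34916 cm/s
v = 0.82 * 251.34916 = 206.1063 cm/s

206.1063 cm/s


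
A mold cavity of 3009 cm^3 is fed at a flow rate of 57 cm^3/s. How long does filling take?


Formula: t_fill = V_mold / Q_flow
t = 3009 cm^3 / 57 cm^3/s = 52.7895 s


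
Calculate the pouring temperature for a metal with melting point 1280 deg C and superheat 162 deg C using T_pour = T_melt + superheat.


Formula: T_pour = T_melt + Superheat
T_pour = 1280 + 162 = 1442 deg C

1442 deg C


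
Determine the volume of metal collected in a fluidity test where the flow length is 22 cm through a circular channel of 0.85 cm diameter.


Formula: V = pi * (d/2)^2 * L  (cylinder volume)
Radius = 0.85/2 = 0.425 cm
V = pi * 0.425^2 * 22 = 12.4839 cm^3


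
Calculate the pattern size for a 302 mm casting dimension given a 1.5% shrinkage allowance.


Formula: L_pattern = L_casting * (1 + shrinkage_rate/100)
Shrinkage factor = 1 + 1.5/100 = 1.015
L_pattern = 302 mm * 1.015 = 306.5300 mm

Answer: 306.5300 mm


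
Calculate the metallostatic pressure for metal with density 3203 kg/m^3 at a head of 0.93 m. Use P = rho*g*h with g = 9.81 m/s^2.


Formula: P = rho * g * h
rho * g = 3203 * 9.81 = 31421.43 N/m^3
P = 31421.43 * 0.93 = 29221.9299 Pa

Answer: 29221.9299 Pa


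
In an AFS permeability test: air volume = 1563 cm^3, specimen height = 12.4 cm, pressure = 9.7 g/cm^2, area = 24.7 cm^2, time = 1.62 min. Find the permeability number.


Formula: Permeability Number P = (V * H) / (p * A * t)
Numerator: V * H = 1563 * 12.4 = 19381.2
Denominator: p * A * t = 9.7 * 24.7 * 1.62 = 388.1358
P = 19381.2 / 388.1358 = 49.9341


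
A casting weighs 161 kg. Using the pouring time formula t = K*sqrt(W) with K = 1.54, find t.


Formula: t = K * sqrt(W)
sqrt(W) = sqrt(161) = 12.68858
t = 1.54 * 12.68858 = 19.5404 s


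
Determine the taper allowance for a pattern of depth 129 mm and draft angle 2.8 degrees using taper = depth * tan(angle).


Formula: taper = depth * tan(draft_angle)
tan(2.8 deg) = 0.0489082
taper = 129 mm * 0.0489082 = 6.3092 mm

6.3092 mm


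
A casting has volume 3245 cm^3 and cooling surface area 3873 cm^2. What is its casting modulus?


Formula: Casting Modulus M = V / A
M = 3245 cm^3 / 3873 cm^2 = 0.8379 cm

Final answer: 0.8379 cm


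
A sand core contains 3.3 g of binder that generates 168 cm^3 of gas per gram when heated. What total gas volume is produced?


Formula: V_gas = W_binder * gas_evolution_rate
V = 3.3 g * 168 cm^3/g = 554.4000 cm^3


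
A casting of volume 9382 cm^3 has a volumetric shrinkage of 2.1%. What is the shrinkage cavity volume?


Formula: V_shrink = V_casting * shrinkage_pct / 100
V_shrink = 9382 cm^3 * 2.1 / 100 = 197.0220 cm^3


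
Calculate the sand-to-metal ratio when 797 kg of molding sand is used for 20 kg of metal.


Formula: Sand-to-Metal Ratio = W_sand / W_metal
Ratio = 797 kg / 20 kg = 39.8500

39.8500


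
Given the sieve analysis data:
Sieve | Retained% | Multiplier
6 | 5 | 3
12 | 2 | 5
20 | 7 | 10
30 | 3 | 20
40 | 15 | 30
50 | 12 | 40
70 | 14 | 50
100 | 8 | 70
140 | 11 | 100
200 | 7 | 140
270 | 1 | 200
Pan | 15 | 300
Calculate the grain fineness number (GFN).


Formula: GFN = sum(pct * multiplier) / sum(pct)
sum(pct * multiplier) = 9125
sum(pct) = 100
GFN = 9125 / 100 = 91.25

Final answer: 91.25


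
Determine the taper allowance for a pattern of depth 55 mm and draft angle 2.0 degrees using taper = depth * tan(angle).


Formula: taper = depth * tan(draft_angle)
tan(2.0 deg) = 0.0349208
taper = 55 mm * 0.0349208 = 1.9206 mm


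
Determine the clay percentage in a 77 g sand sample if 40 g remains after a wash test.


Formula: Clay% = (W_total - W_washed) / W_total * 100
Clay mass = 77 - 40 = 37 g
Clay% = 37 / 77 * 100 = 48.0519%

48.0519%


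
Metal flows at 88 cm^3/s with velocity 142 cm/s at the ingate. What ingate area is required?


Formula: A_ingate = Q / v  (continuity equation)
A = 88 cm^3/s / 142 cm/s = 0.6197 cm^2

0.6197 cm^2


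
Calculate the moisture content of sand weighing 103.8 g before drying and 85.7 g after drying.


Formula: MC = (W_wet - W_dry) / W_wet * 100
Water mass = 103.8 - 85.7 = 18.1 g
MC = 18.1 / 103.8 * 100 = 17.4374%

17.4374%


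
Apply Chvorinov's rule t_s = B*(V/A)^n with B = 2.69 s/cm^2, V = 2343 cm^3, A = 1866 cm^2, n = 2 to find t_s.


Formula: t_s = B * (V/A)^n  (Chvorinov's rule, n=2)
Modulus M = V/A = 2343/1866 = 1.255627 cm
M^2 = 1.255627^2 = 1.576599 cm^2
t_s = 2.69 * 1.576599 = 4.2411 s

Answer: 4.2411 s


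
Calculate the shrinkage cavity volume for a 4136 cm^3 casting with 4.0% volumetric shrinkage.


Formula: V_shrink = V_casting * shrinkage_pct / 100
V_shrink = 4136 cm^3 * 4.0 / 100 = 165.4400 cm^3

Final answer: 165.4400 cm^3


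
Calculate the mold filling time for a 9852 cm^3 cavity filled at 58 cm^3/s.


Formula: t_fill = V_mold / Q_flow
t = 9852 cm^3 / 58 cm^3/s = 169.8621 s


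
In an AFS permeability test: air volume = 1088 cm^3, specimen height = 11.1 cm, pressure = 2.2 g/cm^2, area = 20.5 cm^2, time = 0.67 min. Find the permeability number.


Formula: Permeability Number P = (V * H) / (p * A * t)
Numerator: V * H = 1088 * 11.1 = 12076.8
Denominator: p * A * t = 2.2 * 20.5 * 0.67 = 30.217
P = 12076.8 / 30.217 = 399.6691

Answer: 399.6691


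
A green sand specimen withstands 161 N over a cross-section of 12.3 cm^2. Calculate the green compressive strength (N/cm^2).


Formula: Compressive Strength = Force / Area
Strength = 161 N / 12.3 cm^2 = 13.0894 N/cm^2

13.0894 N/cm^2


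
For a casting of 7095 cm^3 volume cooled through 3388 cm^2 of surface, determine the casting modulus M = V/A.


Formula: Casting Modulus M = V / A
M = 7095 cm^3 / 3388 cm^2 = 2.0942 cm


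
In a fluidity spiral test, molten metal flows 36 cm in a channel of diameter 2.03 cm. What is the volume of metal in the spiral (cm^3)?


Formula: V = pi * (d/2)^2 * L  (cylinder volume)
Radius = 2.03/2 = 1.015 cm
V = pi * 1.015^2 * 36 = 116.5157 cm^3


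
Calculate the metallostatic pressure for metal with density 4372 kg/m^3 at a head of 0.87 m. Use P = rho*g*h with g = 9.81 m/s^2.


Formula: P = rho * g * h
rho * g = 4372 * 9.81 = 42889.32 N/m^3
P = 42889.32 * 0.87 = 37313.7084 Pa


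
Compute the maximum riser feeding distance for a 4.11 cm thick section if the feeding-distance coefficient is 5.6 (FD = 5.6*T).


Formula: FD = 5.6 * T  (riser feeding-distance rule)
FD = 5.6 * 4.11 cm = 23.0160 cm

Final answer: 23.0160 cm


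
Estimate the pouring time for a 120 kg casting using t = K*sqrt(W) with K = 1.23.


Formula: t = K * sqrt(W)
sqrt(W) = sqrt(120) = 10.95445
t = 1.23 * 10.95445 = 13.4740 s


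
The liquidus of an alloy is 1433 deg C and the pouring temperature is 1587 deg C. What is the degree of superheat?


Formula: Superheat = T_pour - T_melt
Superheat = 1587 - 1433 = 154 deg C


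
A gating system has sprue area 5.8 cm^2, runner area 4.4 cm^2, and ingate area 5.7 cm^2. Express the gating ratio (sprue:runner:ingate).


Sprue:Runner:Ingate = 1 : 4.4/5.8 : 5.7/5.8 = 1:0.76:0.98


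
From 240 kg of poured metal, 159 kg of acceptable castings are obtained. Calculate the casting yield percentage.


Formula: Casting Yield = (W_good / W_total) * 100
Yield = (159 kg / 240 kg) * 100 = 66.2500%

Final answer: 66.2500%


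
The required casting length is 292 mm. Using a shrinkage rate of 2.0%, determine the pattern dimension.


Formula: L_pattern = L_casting * (1 + shrinkage_rate/100)
Shrinkage factor = 1 + 2.0/100 = 1.02
L_pattern = 292 mm * 1.02 = 297.8400 mm

297.8400 mm


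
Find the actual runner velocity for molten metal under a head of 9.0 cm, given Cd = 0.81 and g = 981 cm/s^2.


Formula: v = Cd * sqrt(2 * g * h)  (Torricelli with discharge coefficient)
2*g*h = 2 * 981 * 9.0 = 17658.0 cm^2/s^2
sqrt(17658.0) = 132.88341 cm/s
v = 0.81 * 132.88341 = 107.6356 cm/s


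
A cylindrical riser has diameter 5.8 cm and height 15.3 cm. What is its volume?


Formula: V = pi * (D/2)^2 * H  (cylinder volume)
Radius = D/2 = 5.8/2 = 2.9 cm
V = pi * 2.9^2 * 15.3 = 404.2382 cm^3

Answer: 404.2382 cm^3


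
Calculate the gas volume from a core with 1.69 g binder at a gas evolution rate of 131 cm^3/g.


Formula: V_gas = W_binder * gas_evolution_rate
V = 1.69 g * 131 cm^3/g = 221.3900 cm^3

Final answer: 221.3900 cm^3


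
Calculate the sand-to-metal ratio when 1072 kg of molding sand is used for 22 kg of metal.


Formula: Sand-to-Metal Ratio = W_sand / W_metal
Ratio = 1072 kg / 22 kg = 48.7273

Final answer: 48.7273


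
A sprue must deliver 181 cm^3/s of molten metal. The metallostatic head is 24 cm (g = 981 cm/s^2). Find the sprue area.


Formula: v = sqrt(2*g*h), A = Q/v
Velocity: v = sqrt(2 * 981 * 24) = sqrt(47088) = 216.9977 cm/s
Sprue area: A = Q / v = 181 / 216.9977 = 0.8341 cm^2

0.8341 cm^2


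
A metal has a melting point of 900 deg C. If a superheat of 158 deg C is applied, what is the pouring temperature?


Formula: T_pour = T_melt + Superheat
T_pour = 900 + 158 = 1058 deg C

Answer: 1058 deg C


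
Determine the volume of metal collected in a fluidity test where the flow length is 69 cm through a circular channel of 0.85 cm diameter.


Formula: V = pi * (d/2)^2 * L  (cylinder volume)
Radius = 0.85/2 = 0.425 cm
V = pi * 0.425^2 * 69 = 39.1541 cm^3

Final answer: 39.1541 cm^3


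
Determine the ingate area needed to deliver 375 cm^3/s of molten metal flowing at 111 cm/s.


Formula: A_ingate = Q / v  (continuity equation)
A = 375 cm^3/s / 111 cm/s = 3.3784 cm^2

Answer: 3.3784 cm^2


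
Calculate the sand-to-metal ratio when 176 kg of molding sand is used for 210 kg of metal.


Formula: Sand-to-Metal Ratio = W_sand / W_metal
Ratio = 176 kg / 210 kg = 0.8381

Answer: 0.8381


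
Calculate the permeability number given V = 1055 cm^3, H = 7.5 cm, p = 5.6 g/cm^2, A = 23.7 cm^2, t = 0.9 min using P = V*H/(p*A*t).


Formula: Permeability Number P = (V * H) / (p * A * t)
Numerator: V * H = 1055 * 7.5 = 7912.5
Denominator: p * A * t = 5.6 * 23.7 * 0.9 = 119.448
P = 7912.5 / 119.448 = 66.2422

66.2422


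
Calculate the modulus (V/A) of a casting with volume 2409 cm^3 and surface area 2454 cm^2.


Formula: Casting Modulus M = V / A
M = 2409 cm^3 / 2454 cm^2 = 0.9817 cm

Final answer: 0.9817 cm


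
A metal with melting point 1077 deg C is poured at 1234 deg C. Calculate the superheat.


Formula: Superheat = T_pour - T_melt
Superheat = 1234 - 1077 = 157 deg C

Answer: 157 deg C


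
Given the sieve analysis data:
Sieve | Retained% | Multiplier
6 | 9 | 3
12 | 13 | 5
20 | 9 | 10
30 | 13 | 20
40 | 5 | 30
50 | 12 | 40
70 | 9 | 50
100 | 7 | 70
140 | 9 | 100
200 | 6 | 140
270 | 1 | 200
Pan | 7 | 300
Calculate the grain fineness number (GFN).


Formula: GFN = sum(pct * multiplier) / sum(pct)
sum(pct * multiplier) = 6052
sum(pct) = 100
GFN = 6052 / 100 = 60.52


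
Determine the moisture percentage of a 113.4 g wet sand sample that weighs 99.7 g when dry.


Formula: MC = (W_wet - W_dry) / W_wet * 100
Water mass = 113.4 - 99.7 = 13.7 g
MC = 13.7 / 113.4 * 100 = 12.0811%


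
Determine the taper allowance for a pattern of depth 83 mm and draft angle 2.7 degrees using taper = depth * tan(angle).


Formula: taper = depth * tan(draft_angle)
tan(2.7 deg) = 0.0471588
taper = 83 mm * 0.0471588 = 3.9142 mm

3.9142 mm


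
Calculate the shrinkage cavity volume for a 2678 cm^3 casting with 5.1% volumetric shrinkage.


Formula: V_shrink = V_casting * shrinkage_pct / 100
V_shrink = 2678 cm^3 * 5.1 / 100 = 136.5780 cm^3

136.5780 cm^3


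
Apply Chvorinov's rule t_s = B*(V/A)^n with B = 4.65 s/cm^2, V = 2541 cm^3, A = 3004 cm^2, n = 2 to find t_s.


Formula: t_s = B * (V/A)^n  (Chvorinov's rule, n=2)
Modulus M = V/A = 2541/3004 = 0.845872 cm
M^2 = 0.845872^2 = 0.715499 cm^2
t_s = 4.65 * 0.715499 = 3.3271 s

Answer: 3.3271 s


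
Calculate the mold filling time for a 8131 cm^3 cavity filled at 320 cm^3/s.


Formula: t_fill = V_mold / Q_flow
t = 8131 cm^3 / 320 cm^3/s = 25.4094 s

25.4094 s


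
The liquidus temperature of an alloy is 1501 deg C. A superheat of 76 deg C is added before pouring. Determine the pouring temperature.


Formula: T_pour = T_melt + Superheat
T_pour = 1501 + 76 = 1577 deg C

Answer: 1577 deg C


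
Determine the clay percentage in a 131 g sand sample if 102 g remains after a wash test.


Formula: Clay% = (W_total - W_washed) / W_total * 100
Clay mass = 131 - 102 = 29 g
Clay% = 29 / 131 * 100 = 22.1374%

Final answer: 22.1374%


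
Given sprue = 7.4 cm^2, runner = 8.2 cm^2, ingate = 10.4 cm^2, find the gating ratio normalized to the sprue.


Sprue:Runner:Ingate = 1 : 8.2/7.4 : 10.4/7.4 = 1:1.11:1.41

1:1.11:1.41


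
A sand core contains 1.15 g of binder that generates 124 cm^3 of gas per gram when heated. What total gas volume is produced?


Formula: V_gas = W_binder * gas_evolution_rate
V = 1.15 g * 124 cm^3/g = 142.6000 cm^3

142.6000 cm^3


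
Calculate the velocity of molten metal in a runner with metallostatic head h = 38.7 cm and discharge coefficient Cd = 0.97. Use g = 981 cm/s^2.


Formula: v = Cd * sqrt(2 * g * h)  (Torricelli with discharge coefficient)
2*g*h = 2 * 981 * 38.7 = 75929.4 cm^2/s^2
sqrt(75929.4) = 275.55290 cm/s
v = 0.97 * 275.55290 = 267.2863 cm/s


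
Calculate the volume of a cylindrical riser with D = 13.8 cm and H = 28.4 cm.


Formula: V = pi * (D/2)^2 * H  (cylinder volume)
Radius = D/2 = 13.8/2 = 6.9 cm
V = pi * 6.9^2 * 28.4 = 4247.8228 cm^3

4247.8228 cm^3


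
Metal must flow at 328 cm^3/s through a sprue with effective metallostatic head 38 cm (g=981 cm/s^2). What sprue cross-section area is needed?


Formula: v = sqrt(2*g*h), A = Q/v
Velocity: v = sqrt(2 * 981 * 38) = sqrt(74556) = 273.0494 cm/s
Sprue area: A = Q / v = 328 / 273.0494 = 1.2012 cm^2

1.2012 cm^2


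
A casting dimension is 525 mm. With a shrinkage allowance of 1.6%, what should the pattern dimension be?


Formula: L_pattern = L_casting * (1 + shrinkage_rate/100)
Shrinkage factor = 1 + 1.6/100 = 1.016
L_pattern = 525 mm * 1.016 = 533.4000 mm

533.4000 mm


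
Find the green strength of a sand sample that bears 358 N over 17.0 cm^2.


Formula: Compressive Strength = Force / Area
Strength = 358 N / 17.0 cm^2 = 21.0588 N/cm^2

21.0588 N/cm^2


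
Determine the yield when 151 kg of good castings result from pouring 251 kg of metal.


Formula: Casting Yield = (W_good / W_total) * 100
Yield = (151 kg / 251 kg) * 100 = 60.1594%

Final answer: 60.1594%


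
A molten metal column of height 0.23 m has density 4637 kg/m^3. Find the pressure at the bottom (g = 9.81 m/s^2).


Formula: P = rho * g * h
rho * g = 4637 * 9.81 = 45488.97 N/m^3
P = 45488.97 * 0.23 = 10462.4631 Pa

Final answer: 10462.4631 Pa


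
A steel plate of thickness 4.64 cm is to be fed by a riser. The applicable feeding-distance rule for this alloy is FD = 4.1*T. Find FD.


Formula: FD = 4.1 * T  (riser feeding-distance rule)
FD = 4.1 * 4.64 cm = 19.0240 cm

Final answer: 19.0240 cm


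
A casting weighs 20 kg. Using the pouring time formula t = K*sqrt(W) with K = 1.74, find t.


Formula: t = K * sqrt(W)
sqrt(W) = sqrt(20) = 4.47214
t = 1.74 * 4.47214 = 7.7815 s

7.7815 s


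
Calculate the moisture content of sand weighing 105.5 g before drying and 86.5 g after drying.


Formula: MC = (W_wet - W_dry) / W_wet * 100
Water mass = 105.5 - 86.5 = 19.0 g
MC = 19.0 / 105.5 * 100 = 18.0095%

Answer: 18.0095%


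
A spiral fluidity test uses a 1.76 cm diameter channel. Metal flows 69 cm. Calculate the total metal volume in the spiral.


Formula: V = pi * (d/2)^2 * L  (cylinder volume)
Radius = 1.76/2 = 0.88 cm
V = pi * 0.88^2 * 69 = 167.8666 cm^3

Answer: 167.8666 cm^3


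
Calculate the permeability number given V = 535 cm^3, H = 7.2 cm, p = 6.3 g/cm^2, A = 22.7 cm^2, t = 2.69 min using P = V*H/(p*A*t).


Formula: Permeability Number P = (V * H) / (p * A * t)
Numerator: V * H = 535 * 7.2 = 3852.0
Denominator: p * A * t = 6.3 * 22.7 * 2.69 = 384.6969
P = 3852.0 / 384.6969 = 10.0131


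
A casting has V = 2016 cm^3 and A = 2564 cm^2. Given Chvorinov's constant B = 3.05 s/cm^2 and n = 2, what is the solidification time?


Formula: t_s = B * (V/A)^n  (Chvorinov's rule, n=2)
Modulus M = V/A = 2016/2564 = 0.786271 cm
M^2 = 0.786271^2 = 0.618222 cm^2
t_s = 3.05 * 0.618222 = 1.8856 s


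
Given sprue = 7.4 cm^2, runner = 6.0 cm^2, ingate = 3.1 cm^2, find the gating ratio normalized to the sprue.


Sprue:Runner:Ingate = 1 : 6.0/7.4 : 3.1/7.4 = 1:0.81:0.42

Final answer: 1:0.81:0.42


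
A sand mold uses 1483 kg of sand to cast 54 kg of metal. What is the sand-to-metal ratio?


Formula: Sand-to-Metal Ratio = W_sand / W_metal
Ratio = 1483 kg / 54 kg = 27.4630

27.4630


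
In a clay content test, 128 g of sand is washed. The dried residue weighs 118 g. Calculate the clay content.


Formula: Clay% = (W_total - W_washed) / W_total * 100
Clay mass = 128 - 118 = 10 g
Clay% = 10 / 128 * 100 = 7.8125%

7.8125%


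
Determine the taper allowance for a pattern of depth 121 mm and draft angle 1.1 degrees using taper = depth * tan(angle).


Formula: taper = depth * tan(draft_angle)
tan(1.1 deg) = 0.0192010
taper = 121 mm * 0.0192010 = 2.3233 mm

Answer: 2.3233 mm


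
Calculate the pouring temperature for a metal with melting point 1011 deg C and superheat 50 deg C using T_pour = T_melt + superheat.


Formula: T_pour = T_melt + Superheat
T_pour = 1011 + 50 = 1061 deg C


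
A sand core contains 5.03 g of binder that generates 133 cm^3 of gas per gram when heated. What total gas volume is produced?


Formula: V_gas = W_binder * gas_evolution_rate
V = 5.03 g * 133 cm^3/g = 668.9900 cm^3


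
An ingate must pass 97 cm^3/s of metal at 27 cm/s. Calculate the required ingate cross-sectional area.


Formula: A_ingate = Q / v  (continuity equation)
A = 97 cm^3/s / 27 cm/s = 3.5926 cm^2

3.5926 cm^2


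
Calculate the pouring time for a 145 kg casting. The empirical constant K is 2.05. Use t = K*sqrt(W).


Formula: t = K * sqrt(W)
sqrt(W) = sqrt(145) = 12.04159
t = 2.05 * 12.04159 = 24.6853 s

Answer: 24.6853 s


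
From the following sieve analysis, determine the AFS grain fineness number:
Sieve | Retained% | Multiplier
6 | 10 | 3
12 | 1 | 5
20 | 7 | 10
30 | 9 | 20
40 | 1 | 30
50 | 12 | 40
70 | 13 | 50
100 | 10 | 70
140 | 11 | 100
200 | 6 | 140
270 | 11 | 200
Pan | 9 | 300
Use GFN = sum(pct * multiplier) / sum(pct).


Formula: GFN = sum(pct * multiplier) / sum(pct)
sum(pct * multiplier) = 8985
sum(pct) = 100
GFN = 8985 / 100 = 89.85


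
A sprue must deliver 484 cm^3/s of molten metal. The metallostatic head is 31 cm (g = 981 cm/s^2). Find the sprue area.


Formula: v = sqrt(2*g*h), A = Q/v
Velocity: v = sqrt(2 * 981 * 31) = sqrt(60822) = 246.6212 cm/s
Sprue area: A = Q / v = 484 / 246.6212 = 1.9625 cm^2


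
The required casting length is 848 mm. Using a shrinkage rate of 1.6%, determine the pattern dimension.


Formula: L_pattern = L_casting * (1 + shrinkage_rate/100)
Shrinkage factor = 1 + 1.6/100 = 1.016
L_pattern = 848 mm * 1.016 = 861.5680 mm


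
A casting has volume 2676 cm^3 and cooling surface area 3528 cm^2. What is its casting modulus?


Formula: Casting Modulus M = V / A
M = 2676 cm^3 / 3528 cm^2 = 0.7585 cm

Final answer: 0.7585 cm


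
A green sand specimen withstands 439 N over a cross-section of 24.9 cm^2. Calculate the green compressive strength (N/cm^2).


Formula: Compressive Strength = Force / Area
Strength = 439 N / 24.9 cm^2 = 17.6305 N/cm^2

Answer: 17.6305 N/cm^2


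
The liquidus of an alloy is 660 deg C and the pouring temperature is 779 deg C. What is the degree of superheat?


Formula: Superheat = T_pour - T_melt
Superheat = 779 - 660 = 119 deg C

119 deg C


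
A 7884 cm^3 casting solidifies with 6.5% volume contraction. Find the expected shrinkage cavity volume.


Formula: V_shrink = V_casting * shrinkage_pct / 100
V_shrink = 7884 cm^3 * 6.5 / 100 = 512.4600 cm^3

Final answer: 512.4600 cm^3


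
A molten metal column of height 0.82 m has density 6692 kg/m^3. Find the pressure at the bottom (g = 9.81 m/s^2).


Formula: P = rho * g * h
rho * g = 6692 * 9.81 = 65648.52 N/m^3
P = 65648.52 * 0.82 = 53831.7864 Pa


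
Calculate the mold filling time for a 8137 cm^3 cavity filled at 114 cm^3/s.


Formula: t_fill = V_mold / Q_flow
t = 8137 cm^3 / 114 cm^3/s = 71.3772 s

Answer: 71.3772 s


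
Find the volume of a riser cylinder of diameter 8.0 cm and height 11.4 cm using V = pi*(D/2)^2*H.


Formula: V = pi * (D/2)^2 * H  (cylinder volume)
Radius = D/2 = 8.0/2 = 4.0 cm
V = pi * 4.0^2 * 11.4 = 573.0265 cm^3

573.0265 cm^3


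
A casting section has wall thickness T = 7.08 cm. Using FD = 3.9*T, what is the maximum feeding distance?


Formula: FD = 3.9 * T  (riser feeding-distance rule)
FD = 3.9 * 7.08 cm = 27.6120 cm


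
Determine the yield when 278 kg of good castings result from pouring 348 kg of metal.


Formula: Casting Yield = (W_good / W_total) * 100
Yield = (278 kg / 348 kg) * 100 = 79.8851%

Final answer: 79.8851%


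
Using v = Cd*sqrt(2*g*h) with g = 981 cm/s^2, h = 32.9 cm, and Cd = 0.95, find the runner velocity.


Formula: v = Cd * sqrt(2 * g * h)  (Torricelli with discharge coefficient)
2*g*h = 2 * 981 * 32.9 = 64549.8 cm^2/s^2
sqrt(64549.8) = 254.06653 cm/s
v = 0.95 * 254.06653 = 241.3632 cm/s

Answer: 241.3632 cm/s


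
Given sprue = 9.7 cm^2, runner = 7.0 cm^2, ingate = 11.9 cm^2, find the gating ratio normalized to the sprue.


Sprue:Runner:Ingate = 1 : 7.0/9.7 : 11.9/9.7 = 1:0.72:1.23


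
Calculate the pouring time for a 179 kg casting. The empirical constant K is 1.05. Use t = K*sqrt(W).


Formula: t = K * sqrt(W)
sqrt(W) = sqrt(179) = 13.37909
t = 1.05 * 13.37909 = 14.0480 s

Final answer: 14.0480 s


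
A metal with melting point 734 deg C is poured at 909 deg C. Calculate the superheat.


Formula: Superheat = T_pour - T_melt
Superheat = 909 - 734 = 175 deg C

175 deg C


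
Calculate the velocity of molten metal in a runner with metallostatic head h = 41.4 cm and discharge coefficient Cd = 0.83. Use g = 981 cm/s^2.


Formula: v = Cd * sqrt(2 * g * h)  (Torricelli with discharge coefficient)
2*g*h = 2 * 981 * 41.4 = 81226.8 cm^2/s^2
sqrt(81226.8) = 285.00316 cm/s
v = 0.83 * 285.00316 = 236.5526 cm/s

Final answer: 236.5526 cm/s


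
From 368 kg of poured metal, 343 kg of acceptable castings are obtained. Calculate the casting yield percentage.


Formula: Casting Yield = (W_good / W_total) * 100
Yield = (343 kg / 368 kg) * 100 = 93.2065%

Final answer: 93.2065%


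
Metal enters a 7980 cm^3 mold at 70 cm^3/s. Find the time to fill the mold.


Formula: t_fill = V_mold / Q_flow
t = 7980 cm^3 / 70 cm^3/s = 114.0000 s

114.0000 s


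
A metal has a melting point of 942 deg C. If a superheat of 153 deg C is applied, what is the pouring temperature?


Formula: T_pour = T_melt + Superheat
T_pour = 942 + 153 = 1095 deg C

Final answer: 1095 deg C


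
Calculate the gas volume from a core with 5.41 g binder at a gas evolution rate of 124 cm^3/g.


Formula: V_gas = W_binder * gas_evolution_rate
V = 5.41 g * 124 cm^3/g = 670.8400 cm^3

670.8400 cm^3


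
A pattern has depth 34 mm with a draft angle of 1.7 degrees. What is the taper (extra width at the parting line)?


Formula: taper = depth * tan(draft_angle)
tan(1.7 deg) = 0.0296793
taper = 34 mm * 0.0296793 = 1.0091 mm

1.0091 mm


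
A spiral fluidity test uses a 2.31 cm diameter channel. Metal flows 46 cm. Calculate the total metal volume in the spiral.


Formula: V = pi * (d/2)^2 * L  (cylinder volume)
Radius = 2.31/2 = 1.155 cm
V = pi * 1.155^2 * 46 = 192.7843 cm^3


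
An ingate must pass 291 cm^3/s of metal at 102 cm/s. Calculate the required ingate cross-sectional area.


Formula: A_ingate = Q / v  (continuity equation)
A = 291 cm^3/s / 102 cm/s = 2.8529 cm^2

2.8529 cm^2


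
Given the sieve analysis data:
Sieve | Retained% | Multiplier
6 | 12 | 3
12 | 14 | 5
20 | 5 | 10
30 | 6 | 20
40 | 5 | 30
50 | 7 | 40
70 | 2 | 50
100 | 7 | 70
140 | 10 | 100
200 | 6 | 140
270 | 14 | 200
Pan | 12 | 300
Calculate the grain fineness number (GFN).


Formula: GFN = sum(pct * multiplier) / sum(pct)
sum(pct * multiplier) = 9536
sum(pct) = 100
GFN = 9536 / 100 = 95.36

95.36


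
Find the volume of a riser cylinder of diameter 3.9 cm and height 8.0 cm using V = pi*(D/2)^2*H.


Formula: V = pi * (D/2)^2 * H  (cylinder volume)
Radius = D/2 = 3.9/2 = 1.95 cm
V = pi * 1.95^2 * 8.0 = 95.5672 cm^3

Answer: 95.5672 cm^3


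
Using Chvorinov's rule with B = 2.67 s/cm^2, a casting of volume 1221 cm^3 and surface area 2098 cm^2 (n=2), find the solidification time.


Formula: t_s = B * (V/A)^n  (Chvorinov's rule, n=2)
Modulus M = V/A = 1221/2098 = 0.581983 cm
M^2 = 0.581983^2 = 0.338704 cm^2
t_s = 2.67 * 0.338704 = 0.9043 s


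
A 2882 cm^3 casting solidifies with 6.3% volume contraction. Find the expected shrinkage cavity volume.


Formula: V_shrink = V_casting * shrinkage_pct / 100
V_shrink = 2882 cm^3 * 6.3 / 100 = 181.5660 cm^3


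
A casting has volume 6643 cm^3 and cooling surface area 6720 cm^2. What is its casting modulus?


Formula: Casting Modulus M = V / A
M = 6643 cm^3 / 6720 cm^2 = 0.9885 cm


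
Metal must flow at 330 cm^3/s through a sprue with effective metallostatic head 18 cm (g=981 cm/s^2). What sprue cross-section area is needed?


Formula: v = sqrt(2*g*h), A = Q/v
Velocity: v = sqrt(2 * 981 * 18) = sqrt(35316) = 187.9255 cm/s
Sprue area: A = Q / v = 330 / 187.9255 = 1.7560 cm^2

Answer: 1.7560 cm^2


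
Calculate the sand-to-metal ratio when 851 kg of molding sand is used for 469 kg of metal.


Formula: Sand-to-Metal Ratio = W_sand / W_metal
Ratio = 851 kg / 469 kg = 1.8145

Answer: 1.8145


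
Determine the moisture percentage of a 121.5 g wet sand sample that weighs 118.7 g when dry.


Formula: MC = (W_wet - W_dry) / W_wet * 100
Water mass = 121.5 - 118.7 = 2.8 g
MC = 2.8 / 121.5 * 100 = 2.3045%

Answer: 2.3045%


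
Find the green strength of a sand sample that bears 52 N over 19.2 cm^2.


Formula: Compressive Strength = Force / Area
Strength = 52 N / 19.2 cm^2 = 2.7083 N/cm^2

Answer: 2.7083 N/cm^2


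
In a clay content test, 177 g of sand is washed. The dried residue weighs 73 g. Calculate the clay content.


Formula: Clay% = (W_total - W_washed) / W_total * 100
Clay mass = 177 - 73 = 104 g
Clay% = 104 / 177 * 100 = 58.7571%

Answer: 58.7571%


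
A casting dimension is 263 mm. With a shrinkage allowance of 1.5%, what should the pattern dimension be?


Formula: L_pattern = L_casting * (1 + shrinkage_rate/100)
Shrinkage factor = 1 + 1.5/100 = 1.015
L_pattern = 263 mm * 1.015 = 266.9450 mm


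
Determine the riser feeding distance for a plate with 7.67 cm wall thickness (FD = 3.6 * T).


Formula: FD = 3.6 * T  (riser feeding-distance rule)
FD = 3.6 * 7.67 cm = 27.6120 cm

27.6120 cm


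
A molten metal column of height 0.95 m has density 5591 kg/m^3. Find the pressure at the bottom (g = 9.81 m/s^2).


Formula: P = rho * g * h
rho * g = 5591 * 9.81 = 54847.71 N/m^3
P = 54847.71 * 0.95 = 52105.3245 Pa

52105.3245 Pa


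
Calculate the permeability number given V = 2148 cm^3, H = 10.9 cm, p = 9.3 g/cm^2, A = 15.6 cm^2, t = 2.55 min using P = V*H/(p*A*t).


Formula: Permeability Number P = (V * H) / (p * A * t)
Numerator: V * H = 2148 * 10.9 = 23413.2
Denominator: p * A * t = 9.3 * 15.6 * 2.55 = 369.954
P = 23413.2 / 369.954 = 63.2868

63.2868


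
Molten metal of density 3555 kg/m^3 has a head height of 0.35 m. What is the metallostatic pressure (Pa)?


Formula: P = rho * g * h
rho * g = 3555 * 9.81 = 34874.55 N/m^3
P = 34874.55 * 0.35 = 12206.0925 Pa

12206.0925 Pa


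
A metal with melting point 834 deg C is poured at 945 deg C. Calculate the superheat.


Formula: Superheat = T_pour - T_melt
Superheat = 945 - 834 = 111 deg C

111 deg C


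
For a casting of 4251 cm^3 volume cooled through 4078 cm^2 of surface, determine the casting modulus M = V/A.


Formula: Casting Modulus M = V / A
M = 4251 cm^3 / 4078 cm^2 = 1.0424 cm


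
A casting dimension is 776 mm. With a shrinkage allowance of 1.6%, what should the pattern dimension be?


Formula: L_pattern = L_casting * (1 + shrinkage_rate/100)
Shrinkage factor = 1 + 1.6/100 = 1.016
L_pattern = 776 mm * 1.016 = 788.4160 mm

Final answer: 788.4160 mm


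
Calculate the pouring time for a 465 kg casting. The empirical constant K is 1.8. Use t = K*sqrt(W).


Formula: t = K * sqrt(W)
sqrt(W) = sqrt(465) = 21.56386
t = 1.8 * 21.56386 = 38.8149 s

Answer: 38.8149 s


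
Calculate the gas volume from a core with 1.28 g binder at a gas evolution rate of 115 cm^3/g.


Formula: V_gas = W_binder * gas_evolution_rate
V = 1.28 g * 115 cm^3/g = 147.2000 cm^3

Final answer: 147.2000 cm^3


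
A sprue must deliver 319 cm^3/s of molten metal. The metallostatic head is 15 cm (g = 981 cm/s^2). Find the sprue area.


Formula: v = sqrt(2*g*h), A = Q/v
Velocity: v = sqrt(2 * 981 * 15) = sqrt(29430) = 171.5517 cm/s
Sprue area: A = Q / v = 319 / 171.5517 = 1.8595 cm^2

1.8595 cm^2


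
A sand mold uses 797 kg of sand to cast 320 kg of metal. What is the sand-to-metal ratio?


Formula: Sand-to-Metal Ratio = W_sand / W_metal
Ratio = 797 kg / 320 kg = 2.4906

Answer: 2.4906


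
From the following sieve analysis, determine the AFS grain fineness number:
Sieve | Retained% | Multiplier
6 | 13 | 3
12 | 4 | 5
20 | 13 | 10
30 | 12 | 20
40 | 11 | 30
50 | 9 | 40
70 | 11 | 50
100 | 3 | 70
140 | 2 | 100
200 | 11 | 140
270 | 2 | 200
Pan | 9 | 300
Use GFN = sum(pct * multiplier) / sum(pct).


Formula: GFN = sum(pct * multiplier) / sum(pct)
sum(pct * multiplier) = 6719
sum(pct) = 100
GFN = 6719 / 100 = 67.19

67.19


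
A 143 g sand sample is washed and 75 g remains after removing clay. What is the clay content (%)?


Formula: Clay% = (W_total - W_washed) / W_total * 100
Clay mass = 143 - 75 = 68 g
Clay% = 68 / 143 * 100 = 47.5524%

Final answer: 47.5524%


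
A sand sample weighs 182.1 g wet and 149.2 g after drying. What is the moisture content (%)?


Formula: MC = (W_wet - W_dry) / W_wet * 100
Water mass = 182.1 - 149.2 = 32.9 g
MC = 32.9 / 182.1 * 100 = 18.0670%

18.0670%


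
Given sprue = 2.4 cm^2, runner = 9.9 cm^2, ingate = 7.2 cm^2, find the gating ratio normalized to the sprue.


Sprue:Runner:Ingate = 1 : 9.9/2.4 : 7.2/2.4 = 1:4.13:3.00


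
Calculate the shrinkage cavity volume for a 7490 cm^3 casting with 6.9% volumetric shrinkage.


Formula: V_shrink = V_casting * shrinkage_pct / 100
V_shrink = 7490 cm^3 * 6.9 / 100 = 516.8100 cm^3

Final answer: 516.8100 cm^3


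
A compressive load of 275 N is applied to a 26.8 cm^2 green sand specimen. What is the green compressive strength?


Formula: Compressive Strength = Force / Area
Strength = 275 N / 26.8 cm^2 = 10.2612 N/cm^2

Answer: 10.2612 N/cm^2


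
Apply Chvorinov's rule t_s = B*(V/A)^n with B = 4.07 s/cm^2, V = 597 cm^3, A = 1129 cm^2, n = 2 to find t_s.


Formula: t_s = B * (V/A)^n  (Chvorinov's rule, n=2)
Modulus M = V/A = 597/1129 = 0.528787 cm
M^2 = 0.528787^2 = 0.279616 cm^2
t_s = 4.07 * 0.279616 = 1.1380 s

1.1380 s


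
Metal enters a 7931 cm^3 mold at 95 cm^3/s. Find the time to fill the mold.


Formula: t_fill = V_mold / Q_flow
t = 7931 cm^3 / 95 cm^3/s = 83.4842 s

Final answer: 83.4842 s


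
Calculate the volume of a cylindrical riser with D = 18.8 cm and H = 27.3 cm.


Formula: V = pi * (D/2)^2 * H  (cylinder volume)
Radius = D/2 = 18.8/2 = 9.4 cm
V = pi * 9.4^2 * 27.3 = 7578.2378 cm^3

Answer: 7578.2378 cm^3


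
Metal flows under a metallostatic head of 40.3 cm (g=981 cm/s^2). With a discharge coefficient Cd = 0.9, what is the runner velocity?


Formula: v = Cd * sqrt(2 * g * h)  (Torricelli with discharge coefficient)
2*g*h = 2 * 981 * 40.3 = 79068.6 cm^2/s^2
sqrt(79068.6) = 281.19139 cm/s
v = 0.9 * 281.19139 = 253.0723 cm/s

Final answer: 253.0723 cm/s


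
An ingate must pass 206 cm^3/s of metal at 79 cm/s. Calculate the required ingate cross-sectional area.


Formula: A_ingate = Q / v  (continuity equation)
A = 206 cm^3/s / 79 cm/s = 2.6076 cm^2

2.6076 cm^2


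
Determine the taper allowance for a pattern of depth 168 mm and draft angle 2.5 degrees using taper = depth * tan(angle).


Formula: taper = depth * tan(draft_angle)
tan(2.5 deg) = 0.0436609
taper = 168 mm * 0.0436609 = 7.3350 mm

Final answer: 7.3350 mm


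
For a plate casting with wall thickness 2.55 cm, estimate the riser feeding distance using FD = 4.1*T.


Formula: FD = 4.1 * T  (riser feeding-distance rule)
FD = 4.1 * 2.55 cm = 10.4550 cm

Answer: 10.4550 cm


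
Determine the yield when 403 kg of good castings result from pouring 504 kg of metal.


Formula: Casting Yield = (W_good / W_total) * 100
Yield = (403 kg / 504 kg) * 100 = 79.9603%


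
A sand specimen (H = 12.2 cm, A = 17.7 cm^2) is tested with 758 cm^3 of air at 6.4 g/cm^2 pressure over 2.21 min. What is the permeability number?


Formula: Permeability Number P = (V * H) / (p * A * t)
Numerator: V * H = 758 * 12.2 = 9247.6
Denominator: p * A * t = 6.4 * 17.7 * 2.21 = 250.3488
P = 9247.6 / 250.3488 = 36.9389

Answer: 36.9389


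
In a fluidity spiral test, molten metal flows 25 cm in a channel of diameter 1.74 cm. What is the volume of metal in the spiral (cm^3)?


Formula: V = pi * (d/2)^2 * L  (cylinder volume)
Radius = 1.74/2 = 0.87 cm
V = pi * 0.87^2 * 25 = 59.4468 cm^3

59.4468 cm^3


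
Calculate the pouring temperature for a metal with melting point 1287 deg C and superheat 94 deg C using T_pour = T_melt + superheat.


Formula: T_pour = T_melt + Superheat
T_pour = 1287 + 94 = 1381 deg C


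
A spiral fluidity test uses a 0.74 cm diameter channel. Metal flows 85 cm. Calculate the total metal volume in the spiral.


Formula: V = pi * (d/2)^2 * L  (cylinder volume)
Radius = 0.74/2 = 0.37 cm
V = pi * 0.37^2 * 85 = 36.5571 cm^3

Answer: 36.5571 cm^3


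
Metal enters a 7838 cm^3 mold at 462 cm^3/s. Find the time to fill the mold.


Formula: t_fill = V_mold / Q_flow
t = 7838 cm^3 / 462 cm^3/s = 16.9654 s


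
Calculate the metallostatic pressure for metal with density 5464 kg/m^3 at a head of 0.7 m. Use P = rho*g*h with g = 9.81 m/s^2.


Formula: P = rho * g * h
rho * g = 5464 * 9.81 = 53601.84 N/m^3
P = 53601.84 * 0.7 = 37521.2880 Pa

37521.2880 Pa


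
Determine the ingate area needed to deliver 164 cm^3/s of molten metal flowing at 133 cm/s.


Formula: A_ingate = Q / v  (continuity equation)
A = 164 cm^3/s / 133 cm/s = 1.2331 cm^2

Final answer: 1.2331 cm^2
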